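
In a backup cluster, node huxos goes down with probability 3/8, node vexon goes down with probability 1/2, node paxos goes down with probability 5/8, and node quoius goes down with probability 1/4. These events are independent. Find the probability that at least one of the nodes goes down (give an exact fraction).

P(none) = (1 − 3/8) × (1 − 1/2) × (1 − 5/8) × (1 − 1/4) = 5/8 × 1/2 × 3/8 × 3/4 = 45/512
P(at least one) = 1 − 45/512 = 467/512

467/512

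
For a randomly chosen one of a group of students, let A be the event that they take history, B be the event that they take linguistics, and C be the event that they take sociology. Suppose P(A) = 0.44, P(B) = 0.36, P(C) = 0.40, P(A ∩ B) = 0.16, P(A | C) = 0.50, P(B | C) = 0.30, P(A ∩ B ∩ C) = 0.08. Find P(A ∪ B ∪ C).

P(A ∩ C) = P(C)·P(A|C) = 0.40 × 0.50 = 0.20
P(B ∩ C) = P(C)·P(B|C) = 0.40 × 0.30 = 0.12
Using inclusion–exclusion:
P(A ∪ B ∪ C) = 0.44 + 0.36 + 0.40 − 0.16 − 0.20 − 0.12 + 0.08 = 0.80

0.80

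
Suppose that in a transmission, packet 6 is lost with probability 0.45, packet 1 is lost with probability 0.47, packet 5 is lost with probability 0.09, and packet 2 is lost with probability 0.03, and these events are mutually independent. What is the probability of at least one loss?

0.74269295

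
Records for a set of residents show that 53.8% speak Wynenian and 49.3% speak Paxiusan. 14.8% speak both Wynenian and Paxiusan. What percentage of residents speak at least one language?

By inclusion-exclusion,
P(at least one) = 53.8 + 49.3 − 14.8 = 88.3%

88.3%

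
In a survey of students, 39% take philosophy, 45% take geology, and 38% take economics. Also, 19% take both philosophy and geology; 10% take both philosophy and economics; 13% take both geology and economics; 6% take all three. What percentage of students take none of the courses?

14%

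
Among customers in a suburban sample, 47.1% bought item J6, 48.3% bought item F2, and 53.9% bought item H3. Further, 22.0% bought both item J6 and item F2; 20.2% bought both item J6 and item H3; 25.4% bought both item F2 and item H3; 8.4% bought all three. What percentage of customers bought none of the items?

9.9%

Using inclusion–exclusion:
P(≥1) = 47.1 + 48.3 + 53.9 − 22.0 − 20.2 − 25.4 + 8.4 = 90.1%
P(none) = 100% − 90.1% = 9.9%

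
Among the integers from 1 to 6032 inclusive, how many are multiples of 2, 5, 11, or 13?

4007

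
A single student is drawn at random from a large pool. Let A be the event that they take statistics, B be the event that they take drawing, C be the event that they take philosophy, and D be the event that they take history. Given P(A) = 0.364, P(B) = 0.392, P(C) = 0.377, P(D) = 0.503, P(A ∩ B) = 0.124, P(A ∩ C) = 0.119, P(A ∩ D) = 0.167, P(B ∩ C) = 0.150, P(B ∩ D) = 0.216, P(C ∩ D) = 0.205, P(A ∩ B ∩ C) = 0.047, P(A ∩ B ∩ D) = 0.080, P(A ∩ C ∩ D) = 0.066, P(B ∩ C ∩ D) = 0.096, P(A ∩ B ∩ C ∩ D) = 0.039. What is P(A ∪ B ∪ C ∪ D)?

0.905

Using inclusion–exclusion:
P(A ∪ B ∪ C ∪ D) = 0.364 + 0.392 + 0.377 + 0.503 − 0.124 − 0.119 − 0.167 − 0.150 − 0.216 − 0.205 + 0.047 + 0.080 + 0.066 + 0.096 − 0.039 = 0.905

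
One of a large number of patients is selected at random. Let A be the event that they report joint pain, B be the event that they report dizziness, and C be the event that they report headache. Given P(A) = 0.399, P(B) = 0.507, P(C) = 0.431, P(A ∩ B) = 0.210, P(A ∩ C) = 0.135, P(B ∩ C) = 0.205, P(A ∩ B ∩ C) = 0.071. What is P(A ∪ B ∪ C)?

0.858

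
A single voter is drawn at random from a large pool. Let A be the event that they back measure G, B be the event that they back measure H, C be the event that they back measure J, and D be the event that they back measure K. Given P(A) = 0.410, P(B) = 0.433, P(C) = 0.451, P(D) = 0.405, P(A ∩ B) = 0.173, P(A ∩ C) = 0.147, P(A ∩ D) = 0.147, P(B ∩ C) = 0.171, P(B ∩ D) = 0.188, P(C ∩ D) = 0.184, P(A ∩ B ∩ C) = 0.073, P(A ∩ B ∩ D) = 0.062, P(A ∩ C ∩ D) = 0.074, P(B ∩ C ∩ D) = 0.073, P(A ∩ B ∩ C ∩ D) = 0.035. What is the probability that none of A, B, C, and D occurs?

By inclusion-exclusion,
P(A ∪ B ∪ C ∪ D) = 0.410 + 0.433 + 0.451 + 0.405 − 0.173 − 0.147 − 0.147 − 0.171 − 0.188 − 0.184 + 0.073 + 0.062 + 0.074 + 0.073 − 0.035 = 0.936
P(none) = 1 − 0.936 = 0.064

0.064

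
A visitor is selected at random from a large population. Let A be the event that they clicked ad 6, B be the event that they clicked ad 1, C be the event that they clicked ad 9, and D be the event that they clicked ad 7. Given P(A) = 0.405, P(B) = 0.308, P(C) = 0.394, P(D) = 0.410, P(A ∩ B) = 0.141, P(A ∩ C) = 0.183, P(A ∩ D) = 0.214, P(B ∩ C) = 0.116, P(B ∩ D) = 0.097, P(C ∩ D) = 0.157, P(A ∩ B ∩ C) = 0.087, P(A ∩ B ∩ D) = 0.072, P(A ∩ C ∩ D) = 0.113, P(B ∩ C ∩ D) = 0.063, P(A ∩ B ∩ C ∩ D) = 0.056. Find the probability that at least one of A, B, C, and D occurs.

0.888

P(A ∪ B ∪ C ∪ D) = 0.405 + 0.308 + 0.394 + 0.410 − 0.141 − 0.183 − 0.214 − 0.116 − 0.097 − 0.157 + 0.087 + 0.072 + 0.113 + 0.063 − 0.056 = 0.888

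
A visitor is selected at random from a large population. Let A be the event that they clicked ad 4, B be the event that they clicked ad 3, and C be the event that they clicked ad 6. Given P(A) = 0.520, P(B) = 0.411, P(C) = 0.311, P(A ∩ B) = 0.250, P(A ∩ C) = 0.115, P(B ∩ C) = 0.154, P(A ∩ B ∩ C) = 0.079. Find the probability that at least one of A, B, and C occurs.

0.802

Inclusion–exclusion gives
P(A ∪ B ∪ C) = 0.520 + 0.411 + 0.311 − 0.250 − 0.115 − 0.154 + 0.079 = 0.802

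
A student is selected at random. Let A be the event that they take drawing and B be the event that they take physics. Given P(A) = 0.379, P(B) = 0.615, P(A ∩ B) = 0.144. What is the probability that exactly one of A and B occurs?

By inclusion–exclusion (exactly-one form):
P(exactly one) = 0.379 + 0.615 − 2·0.144 = 0.706

0.706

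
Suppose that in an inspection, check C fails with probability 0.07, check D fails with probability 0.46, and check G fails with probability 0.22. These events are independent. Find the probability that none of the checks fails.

P(none) = (1 − 0.07) × (1 − 0.46) × (1 − 0.22) = 0.93 × 0.54 × 0.78 = 0.391716

0.391716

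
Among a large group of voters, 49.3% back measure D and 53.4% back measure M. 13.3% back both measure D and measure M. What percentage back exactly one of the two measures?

Using the inclusion–exclusion count for exactly one event:
P(exactly one) = 49.3 + 53.4 − 2·13.3 = 76.1%

76.1%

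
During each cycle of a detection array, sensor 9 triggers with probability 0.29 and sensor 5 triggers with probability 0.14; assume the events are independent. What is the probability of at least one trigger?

0.3894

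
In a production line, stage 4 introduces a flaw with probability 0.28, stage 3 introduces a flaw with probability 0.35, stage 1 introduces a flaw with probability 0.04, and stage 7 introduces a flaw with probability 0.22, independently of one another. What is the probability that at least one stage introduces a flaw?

Since the events are independent, P(none) is the product of the individual non-occurrence probabilities.
P(none) = (1 − 0.28) × (1 − 0.35) × (1 − 0.04) × (1 − 0.22) = 0.72 × 0.65 × 0.96 × 0.78 = 0.3504384
P(at least one) = 1 − 0.3504384 = 0.6495616

0.6495616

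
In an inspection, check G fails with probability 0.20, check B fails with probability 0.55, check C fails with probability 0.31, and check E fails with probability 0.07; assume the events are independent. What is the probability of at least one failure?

0.768988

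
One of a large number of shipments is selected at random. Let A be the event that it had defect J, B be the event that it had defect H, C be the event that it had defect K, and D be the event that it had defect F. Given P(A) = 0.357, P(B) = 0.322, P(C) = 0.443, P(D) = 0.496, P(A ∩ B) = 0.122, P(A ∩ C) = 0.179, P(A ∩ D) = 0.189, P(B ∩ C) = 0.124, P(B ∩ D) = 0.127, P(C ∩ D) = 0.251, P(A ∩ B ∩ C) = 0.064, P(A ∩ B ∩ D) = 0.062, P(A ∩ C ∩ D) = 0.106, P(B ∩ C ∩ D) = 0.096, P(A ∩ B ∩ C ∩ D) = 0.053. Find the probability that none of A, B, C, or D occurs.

0.099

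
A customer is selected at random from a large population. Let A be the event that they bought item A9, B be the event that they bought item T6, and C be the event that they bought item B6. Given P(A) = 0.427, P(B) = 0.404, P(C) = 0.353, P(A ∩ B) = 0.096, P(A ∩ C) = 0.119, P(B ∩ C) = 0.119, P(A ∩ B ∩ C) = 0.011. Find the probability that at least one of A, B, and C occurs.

0.861

Apply inclusion-exclusion:
P(A ∪ B ∪ C) = 0.427 + 0.404 + 0.353 − 0.096 − 0.119 − 0.119 + 0.011 = 0.861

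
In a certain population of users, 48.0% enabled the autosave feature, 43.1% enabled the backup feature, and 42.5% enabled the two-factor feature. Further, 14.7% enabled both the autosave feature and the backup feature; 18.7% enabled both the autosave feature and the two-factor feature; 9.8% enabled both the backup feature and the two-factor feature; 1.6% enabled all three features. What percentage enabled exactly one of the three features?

52.0%

By inclusion–exclusion (exactly-one form):
P(exactly one) = 48.0 + 43.1 + 42.5 − 2·14.7 − 2·18.7 − 2·9.8 + 3·1.6 = 52.0%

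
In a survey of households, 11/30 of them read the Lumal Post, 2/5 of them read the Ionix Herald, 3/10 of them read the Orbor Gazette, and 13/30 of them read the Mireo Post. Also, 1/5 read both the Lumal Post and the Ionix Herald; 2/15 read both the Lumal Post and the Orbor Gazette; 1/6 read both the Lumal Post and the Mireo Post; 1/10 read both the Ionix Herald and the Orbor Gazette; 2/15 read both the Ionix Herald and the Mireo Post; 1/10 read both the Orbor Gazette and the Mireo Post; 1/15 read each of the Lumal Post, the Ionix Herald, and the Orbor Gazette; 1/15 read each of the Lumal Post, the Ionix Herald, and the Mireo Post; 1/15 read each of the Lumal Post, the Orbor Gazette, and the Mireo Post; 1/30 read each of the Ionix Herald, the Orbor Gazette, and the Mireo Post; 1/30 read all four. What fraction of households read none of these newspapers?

2/15

P(union) = 11/30 + 2/5 + 3/10 + 13/30 − 1/5 − 2/15 − 1/6 − 1/10 − 2/15 − 1/10 + 1/15 + 1/15 + 1/15 + 1/30 − 1/30 = 13/15
P(none) = 1 − 13/15 = 2/15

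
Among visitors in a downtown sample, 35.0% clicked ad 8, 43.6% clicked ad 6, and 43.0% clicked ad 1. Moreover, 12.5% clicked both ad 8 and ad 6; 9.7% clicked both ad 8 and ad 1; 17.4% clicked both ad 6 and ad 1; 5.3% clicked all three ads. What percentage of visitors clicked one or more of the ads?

87.3%

Inclusion–exclusion gives
P(≥1) = 35.0 + 43.6 + 43.0 − 12.5 − 9.7 − 17.4 + 5.3 = 87.3%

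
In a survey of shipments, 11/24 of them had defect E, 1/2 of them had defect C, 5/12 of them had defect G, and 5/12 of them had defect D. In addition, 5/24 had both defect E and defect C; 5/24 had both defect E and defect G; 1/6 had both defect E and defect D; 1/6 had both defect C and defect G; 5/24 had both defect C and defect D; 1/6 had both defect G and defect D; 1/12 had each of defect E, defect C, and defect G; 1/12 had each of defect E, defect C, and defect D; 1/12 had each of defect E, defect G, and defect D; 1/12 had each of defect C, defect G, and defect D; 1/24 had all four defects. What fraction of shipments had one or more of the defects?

P(union) = 11/24 + 1/2 + 5/12 + 5/12 − 5/24 − 5/24 − 1/6 − 1/6 − 5/24 − 1/6 + 1/12 + 1/12 + 1/12 + 1/12 − 1/24 = 23/24

23/24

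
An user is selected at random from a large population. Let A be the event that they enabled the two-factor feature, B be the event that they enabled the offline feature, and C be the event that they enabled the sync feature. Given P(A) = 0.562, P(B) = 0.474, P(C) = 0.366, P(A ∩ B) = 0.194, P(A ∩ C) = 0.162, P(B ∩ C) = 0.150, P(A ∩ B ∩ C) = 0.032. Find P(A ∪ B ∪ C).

0.928

P(A ∪ B ∪ C) = 0.562 + 0.474 + 0.366 − 0.194 − 0.162 − 0.150 + 0.032 = 0.928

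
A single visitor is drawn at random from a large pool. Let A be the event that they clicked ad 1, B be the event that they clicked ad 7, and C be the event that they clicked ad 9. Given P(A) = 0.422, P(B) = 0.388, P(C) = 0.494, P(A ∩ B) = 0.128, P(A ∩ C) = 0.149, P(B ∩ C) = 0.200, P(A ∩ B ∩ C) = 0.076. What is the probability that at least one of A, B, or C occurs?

P(A ∪ B ∪ C) = 0.422 + 0.388 + 0.494 − 0.128 − 0.149 − 0.200 + 0.076 = 0.903

0.903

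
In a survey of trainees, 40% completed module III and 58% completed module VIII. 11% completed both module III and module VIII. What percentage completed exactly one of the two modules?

P(exactly one) = 40 + 58 − 2·11 = 76%

76%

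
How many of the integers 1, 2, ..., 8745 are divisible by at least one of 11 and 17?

1263

⌊8745/11⌋ + ⌊8745/17⌋ − ⌊8745/187⌋ = 795 + 514 − 46 = 1263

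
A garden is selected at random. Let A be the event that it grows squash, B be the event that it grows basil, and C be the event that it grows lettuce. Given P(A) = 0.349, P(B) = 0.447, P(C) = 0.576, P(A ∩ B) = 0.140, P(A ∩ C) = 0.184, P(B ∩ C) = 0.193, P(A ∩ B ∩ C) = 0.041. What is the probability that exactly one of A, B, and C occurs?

P(exactly one) = 0.349 + 0.447 + 0.576 − 2·0.140 − 2·0.184 − 2·0.193 + 3·0.041 = 0.461

0.461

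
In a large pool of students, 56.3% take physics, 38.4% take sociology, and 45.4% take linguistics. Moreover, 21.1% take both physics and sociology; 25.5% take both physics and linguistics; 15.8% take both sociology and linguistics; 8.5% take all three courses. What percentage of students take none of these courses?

13.8%

P(≥1) = 56.3 + 38.4 + 45.4 − 21.1 − 25.5 − 15.8 + 8.5 = 86.2%
P(none) = 100% − 86.2% = 13.8%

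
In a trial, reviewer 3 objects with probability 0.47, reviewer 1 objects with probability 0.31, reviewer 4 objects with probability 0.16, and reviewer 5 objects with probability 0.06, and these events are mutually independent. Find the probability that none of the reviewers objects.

Since the events are independent, P(none) is the product of the individual non-occurrence probabilities.
P(none) = (1 − 0.47) × (1 − 0.31) × (1 − 0.16) × (1 − 0.06) = 0.53 × 0.69 × 0.84 × 0.94 = 0.28875672

0.28875672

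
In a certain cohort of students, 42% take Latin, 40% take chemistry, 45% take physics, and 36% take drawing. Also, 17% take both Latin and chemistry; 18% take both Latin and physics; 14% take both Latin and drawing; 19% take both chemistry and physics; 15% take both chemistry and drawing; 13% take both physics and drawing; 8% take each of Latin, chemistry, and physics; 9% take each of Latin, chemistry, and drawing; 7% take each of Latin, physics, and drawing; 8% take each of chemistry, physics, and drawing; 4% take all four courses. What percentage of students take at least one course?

95%

P(union) = 42 + 40 + 45 + 36 − 17 − 18 − 14 − 19 − 15 − 13 + 8 + 9 + 7 + 8 − 4 = 95%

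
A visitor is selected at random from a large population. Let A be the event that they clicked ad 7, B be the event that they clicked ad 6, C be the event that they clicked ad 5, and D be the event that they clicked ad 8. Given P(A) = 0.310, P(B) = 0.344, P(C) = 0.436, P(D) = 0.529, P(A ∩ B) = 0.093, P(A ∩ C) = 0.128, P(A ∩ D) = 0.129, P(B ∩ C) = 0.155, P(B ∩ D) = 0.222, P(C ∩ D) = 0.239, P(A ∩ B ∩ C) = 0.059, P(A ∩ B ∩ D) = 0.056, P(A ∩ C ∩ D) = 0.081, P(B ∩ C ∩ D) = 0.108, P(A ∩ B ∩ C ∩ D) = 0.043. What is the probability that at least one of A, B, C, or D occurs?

Inclusion–exclusion gives
P(A ∪ B ∪ C ∪ D) = 0.310 + 0.344 + 0.436 + 0.529 − 0.093 − 0.128 − 0.129 − 0.155 − 0.222 − 0.239 + 0.059 + 0.056 + 0.081 + 0.108 − 0.043 = 0.914

0.914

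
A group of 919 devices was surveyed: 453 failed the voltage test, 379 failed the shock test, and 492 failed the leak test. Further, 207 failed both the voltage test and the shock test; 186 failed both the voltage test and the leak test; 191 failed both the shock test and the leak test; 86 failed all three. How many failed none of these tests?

Apply inclusion-exclusion:
|union| = 453 + 379 + 492 − 207 − 186 − 191 + 86 = 826
None: 919 − 826 = 93

93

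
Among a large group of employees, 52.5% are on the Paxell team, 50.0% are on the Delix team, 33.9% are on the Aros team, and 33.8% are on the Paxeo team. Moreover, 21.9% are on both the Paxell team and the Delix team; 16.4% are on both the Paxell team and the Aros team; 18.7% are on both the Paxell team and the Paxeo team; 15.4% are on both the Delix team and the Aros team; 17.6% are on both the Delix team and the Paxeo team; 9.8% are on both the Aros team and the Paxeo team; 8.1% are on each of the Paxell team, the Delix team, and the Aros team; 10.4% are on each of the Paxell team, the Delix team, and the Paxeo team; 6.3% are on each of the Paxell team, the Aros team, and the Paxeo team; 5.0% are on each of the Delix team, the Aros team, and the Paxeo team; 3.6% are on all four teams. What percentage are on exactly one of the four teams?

Using the inclusion–exclusion count for exactly one event:
P(exactly one) = 52.5 + 50.0 + 33.9 + 33.8 − 2·21.9 − 2·16.4 − 2·18.7 − 2·15.4 − 2·17.6 − 2·9.8 + 3·8.1 + 3·10.4 + 3·6.3 + 3·5.0 − 4·3.6 = 45.6%

45.6%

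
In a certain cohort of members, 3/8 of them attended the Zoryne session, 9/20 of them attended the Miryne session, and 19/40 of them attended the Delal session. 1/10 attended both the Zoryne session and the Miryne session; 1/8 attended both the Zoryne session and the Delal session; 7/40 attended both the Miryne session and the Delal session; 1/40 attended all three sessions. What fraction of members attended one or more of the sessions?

37/40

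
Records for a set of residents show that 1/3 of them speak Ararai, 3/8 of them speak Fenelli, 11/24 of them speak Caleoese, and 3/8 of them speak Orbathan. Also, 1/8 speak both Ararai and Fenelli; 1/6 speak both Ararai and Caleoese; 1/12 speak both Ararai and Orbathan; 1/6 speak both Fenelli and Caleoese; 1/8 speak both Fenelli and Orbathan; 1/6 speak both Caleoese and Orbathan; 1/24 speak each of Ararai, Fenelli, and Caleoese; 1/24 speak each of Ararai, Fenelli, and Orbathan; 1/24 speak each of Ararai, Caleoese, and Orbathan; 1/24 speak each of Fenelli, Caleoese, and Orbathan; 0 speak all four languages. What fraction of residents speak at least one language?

7/8

By inclusion–exclusion:
P(≥1) = 1/3 + 3/8 + 11/24 + 3/8 − 1/8 − 1/6 − 1/12 − 1/6 − 1/8 − 1/6 + 1/24 + 1/24 + 1/24 + 1/24 − 0 = 7/8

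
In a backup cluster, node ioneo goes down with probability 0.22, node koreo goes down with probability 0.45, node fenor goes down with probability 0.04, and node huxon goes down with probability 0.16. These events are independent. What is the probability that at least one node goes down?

0.6540544

P(none) = (1 − 0.22) × (1 − 0.45) × (1 − 0.04) × (1 − 0.16) = 0.78 × 0.55 × 0.96 × 0.84 = 0.3459456
P(at least one) = 1 − 0.3459456 = 0.6540544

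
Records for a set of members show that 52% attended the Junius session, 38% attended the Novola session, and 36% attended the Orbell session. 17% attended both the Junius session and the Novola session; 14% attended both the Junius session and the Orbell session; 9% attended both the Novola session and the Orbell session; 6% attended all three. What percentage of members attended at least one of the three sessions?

92%

Inclusion–exclusion gives
P(≥1) = 52 + 38 + 36 − 17 − 14 − 9 + 6 = 92%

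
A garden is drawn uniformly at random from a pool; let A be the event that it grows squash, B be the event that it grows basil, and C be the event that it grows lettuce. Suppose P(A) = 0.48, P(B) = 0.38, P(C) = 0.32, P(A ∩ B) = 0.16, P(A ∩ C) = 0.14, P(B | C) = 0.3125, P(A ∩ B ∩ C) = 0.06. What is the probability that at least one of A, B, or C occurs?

P(B ∩ C) = P(C)·P(B|C) = 0.32 × 0.3125 = 0.10
P(A ∪ B ∪ C) = 0.48 + 0.38 + 0.32 − 0.16 − 0.14 − 0.10 + 0.06 = 0.84

0.84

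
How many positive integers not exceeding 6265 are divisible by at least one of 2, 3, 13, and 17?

4451

Using inclusion–exclusion:
⌊6265/2⌋ + ⌊6265/3⌋ + ⌊6265/13⌋ + ⌊6265/17⌋ − ⌊6265/6⌋ − ⌊6265/26⌋ − ⌊6265/34⌋ − ⌊6265/39⌋ − ⌊6265/51⌋ − ⌊6265/221⌋ + ⌊6265/78⌋ + ⌊6265/102⌋ + ⌊6265/442⌋ + ⌊6265/663⌋ − ⌊6265/1326⌋ = 3132 + 2088 + 481 + 368 − 1044 − 240 − 184 − 160 − 122 − 28 + 80 + 61 + 14 + 9 − 4 = 4451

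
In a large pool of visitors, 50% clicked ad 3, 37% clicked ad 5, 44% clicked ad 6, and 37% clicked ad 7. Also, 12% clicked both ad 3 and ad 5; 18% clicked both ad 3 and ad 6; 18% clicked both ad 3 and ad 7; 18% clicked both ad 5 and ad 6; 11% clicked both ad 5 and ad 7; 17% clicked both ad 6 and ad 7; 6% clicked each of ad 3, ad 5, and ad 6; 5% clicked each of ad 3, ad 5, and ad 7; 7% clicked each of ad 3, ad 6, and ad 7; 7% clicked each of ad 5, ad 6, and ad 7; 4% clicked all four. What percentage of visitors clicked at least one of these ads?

P(at least one) = 50 + 37 + 44 + 37 − 12 − 18 − 18 − 18 − 11 − 17 + 6 + 5 + 7 + 7 − 4 = 95%

95%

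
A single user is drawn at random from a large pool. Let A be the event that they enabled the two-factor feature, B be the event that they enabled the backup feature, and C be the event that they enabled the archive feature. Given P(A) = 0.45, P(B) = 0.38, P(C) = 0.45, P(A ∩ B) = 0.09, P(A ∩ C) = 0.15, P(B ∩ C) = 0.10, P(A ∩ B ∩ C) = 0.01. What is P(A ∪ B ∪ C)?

0.95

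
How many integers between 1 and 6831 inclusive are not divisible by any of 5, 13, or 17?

4748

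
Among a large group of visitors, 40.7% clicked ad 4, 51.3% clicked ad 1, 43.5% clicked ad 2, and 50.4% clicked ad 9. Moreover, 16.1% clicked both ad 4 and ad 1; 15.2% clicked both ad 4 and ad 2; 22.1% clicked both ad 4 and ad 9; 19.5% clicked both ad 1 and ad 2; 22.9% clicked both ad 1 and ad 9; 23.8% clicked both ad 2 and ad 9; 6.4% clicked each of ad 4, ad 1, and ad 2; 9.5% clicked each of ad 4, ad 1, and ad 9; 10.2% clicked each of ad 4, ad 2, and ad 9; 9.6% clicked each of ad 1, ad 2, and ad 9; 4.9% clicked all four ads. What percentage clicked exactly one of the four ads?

P(exactly one) = 40.7 + 51.3 + 43.5 + 50.4 − 2·16.1 − 2·15.2 − 2·22.1 − 2·19.5 − 2·22.9 − 2·23.8 + 3·6.4 + 3·9.5 + 3·10.2 + 3·9.6 − 4·4.9 = 34.2%

34.2%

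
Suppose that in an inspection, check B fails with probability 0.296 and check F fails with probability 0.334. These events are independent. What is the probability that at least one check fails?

P(none) = (1 − 0.296) × (1 − 0.334) = 0.704 × 0.666 = 0.468864
P(at least one) = 1 − 0.468864 = 0.531136

0.531136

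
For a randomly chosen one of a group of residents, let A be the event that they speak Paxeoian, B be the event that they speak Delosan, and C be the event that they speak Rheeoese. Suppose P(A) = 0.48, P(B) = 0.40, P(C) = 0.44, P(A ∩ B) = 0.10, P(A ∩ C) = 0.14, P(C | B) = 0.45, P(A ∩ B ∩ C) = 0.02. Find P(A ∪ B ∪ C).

0.92

P(B ∩ C) = P(B)·P(C|B) = 0.40 × 0.45 = 0.18
Apply inclusion-exclusion:
P(A ∪ B ∪ C) = 0.48 + 0.40 + 0.44 − 0.10 − 0.14 − 0.18 + 0.02 = 0.92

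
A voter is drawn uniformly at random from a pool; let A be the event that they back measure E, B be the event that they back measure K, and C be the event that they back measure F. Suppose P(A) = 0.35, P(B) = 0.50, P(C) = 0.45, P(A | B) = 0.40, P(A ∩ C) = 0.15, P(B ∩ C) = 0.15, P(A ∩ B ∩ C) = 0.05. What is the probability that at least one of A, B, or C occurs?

P(A ∩ B) = P(B)·P(A|B) = 0.50 × 0.40 = 0.20
P(A ∪ B ∪ C) = 0.35 + 0.50 + 0.45 − 0.20 − 0.15 − 0.15 + 0.05 = 0.85

0.85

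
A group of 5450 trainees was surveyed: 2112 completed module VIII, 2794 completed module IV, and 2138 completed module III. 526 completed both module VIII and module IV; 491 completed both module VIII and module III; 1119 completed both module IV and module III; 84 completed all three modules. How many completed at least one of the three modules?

4992

Using inclusion–exclusion:
|at least one| = 2112 + 2794 + 2138 − 526 − 491 − 1119 + 84 = 4992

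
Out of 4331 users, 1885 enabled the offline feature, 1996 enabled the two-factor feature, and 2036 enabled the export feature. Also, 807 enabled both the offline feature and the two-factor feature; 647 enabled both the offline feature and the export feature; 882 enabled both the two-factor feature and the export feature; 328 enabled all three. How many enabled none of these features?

422

N(≥1) = 1885 + 1996 + 2036 − 807 − 647 − 882 + 328 = 3909
None: 4331 − 3909 = 422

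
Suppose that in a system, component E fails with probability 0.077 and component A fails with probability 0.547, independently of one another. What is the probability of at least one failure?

0.581881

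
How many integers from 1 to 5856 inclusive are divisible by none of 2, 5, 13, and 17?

2928 + 1171 + 450 + 344 − 585 − 225 − 172 − 90 − 68 − 26 + 45 + 34 + 13 + 5 − 2 = 3822
5856 − 3822 = 2034

2034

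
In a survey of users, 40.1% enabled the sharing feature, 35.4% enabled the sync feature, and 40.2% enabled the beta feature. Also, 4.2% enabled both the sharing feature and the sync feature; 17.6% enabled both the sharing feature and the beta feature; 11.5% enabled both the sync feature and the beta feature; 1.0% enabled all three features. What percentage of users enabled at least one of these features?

83.4%

Inclusion–exclusion gives
P(union) = 40.1 + 35.4 + 40.2 − 4.2 − 17.6 − 11.5 + 1.0 = 83.4%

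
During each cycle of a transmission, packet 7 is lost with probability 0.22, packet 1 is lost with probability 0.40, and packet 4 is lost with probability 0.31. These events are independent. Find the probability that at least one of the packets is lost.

0.67708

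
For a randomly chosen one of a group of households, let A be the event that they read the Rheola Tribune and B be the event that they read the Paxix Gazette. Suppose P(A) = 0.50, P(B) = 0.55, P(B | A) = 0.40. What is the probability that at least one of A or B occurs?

P(A ∩ B) = P(A)·P(B|A) = 0.50 × 0.40 = 0.20
By inclusion–exclusion:
P(A ∪ B) = 0.50 + 0.55 − 0.20 = 0.85

0.85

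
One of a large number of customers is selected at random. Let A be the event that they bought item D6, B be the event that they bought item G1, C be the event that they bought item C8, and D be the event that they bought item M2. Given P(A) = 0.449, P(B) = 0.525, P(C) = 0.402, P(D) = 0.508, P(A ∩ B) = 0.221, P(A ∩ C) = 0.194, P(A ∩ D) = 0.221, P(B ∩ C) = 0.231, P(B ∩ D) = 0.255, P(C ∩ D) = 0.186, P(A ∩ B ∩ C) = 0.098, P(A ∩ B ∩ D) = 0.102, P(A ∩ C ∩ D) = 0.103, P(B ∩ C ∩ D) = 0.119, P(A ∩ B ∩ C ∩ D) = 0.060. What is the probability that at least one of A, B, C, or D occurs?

0.938

Using inclusion–exclusion:
P(A ∪ B ∪ C ∪ D) = 0.449 + 0.525 + 0.402 + 0.508 − 0.221 − 0.194 − 0.221 − 0.231 − 0.255 − 0.186 + 0.098 + 0.102 + 0.103 + 0.119 − 0.060 = 0.938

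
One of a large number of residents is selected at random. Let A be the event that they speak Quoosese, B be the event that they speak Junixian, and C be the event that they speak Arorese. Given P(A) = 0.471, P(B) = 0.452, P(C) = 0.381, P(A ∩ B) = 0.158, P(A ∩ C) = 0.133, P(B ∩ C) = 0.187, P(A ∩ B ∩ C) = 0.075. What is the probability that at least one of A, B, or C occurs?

0.901

Inclusion–exclusion gives
P(A ∪ B ∪ C) = 0.471 + 0.452 + 0.381 − 0.158 − 0.133 − 0.187 + 0.075 = 0.901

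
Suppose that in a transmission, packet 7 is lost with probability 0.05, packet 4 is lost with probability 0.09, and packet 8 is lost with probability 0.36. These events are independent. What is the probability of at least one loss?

P(none) = (1 − 0.05) × (1 − 0.09) × (1 − 0.36) = 0.95 × 0.91 × 0.64 = 0.55328
P(at least one) = 1 − 0.55328 = 0.44672

0.44672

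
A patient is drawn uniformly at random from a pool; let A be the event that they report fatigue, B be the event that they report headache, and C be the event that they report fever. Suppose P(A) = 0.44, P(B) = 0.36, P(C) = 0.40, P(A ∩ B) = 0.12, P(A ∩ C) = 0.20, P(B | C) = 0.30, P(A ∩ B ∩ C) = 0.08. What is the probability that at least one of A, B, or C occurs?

P(B ∩ C) = P(C)·P(B|C) = 0.40 × 0.30 = 0.12
Apply inclusion-exclusion:
P(A ∪ B ∪ C) = 0.44 + 0.36 + 0.40 − 0.12 − 0.20 − 0.12 + 0.08 = 0.84

0.84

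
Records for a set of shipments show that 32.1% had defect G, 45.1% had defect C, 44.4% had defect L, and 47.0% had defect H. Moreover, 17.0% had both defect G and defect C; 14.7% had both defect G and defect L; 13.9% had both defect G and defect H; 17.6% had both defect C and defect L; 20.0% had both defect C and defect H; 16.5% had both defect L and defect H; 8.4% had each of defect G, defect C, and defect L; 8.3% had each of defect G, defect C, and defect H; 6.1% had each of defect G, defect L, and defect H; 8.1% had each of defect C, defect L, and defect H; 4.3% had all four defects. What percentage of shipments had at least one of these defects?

95.5%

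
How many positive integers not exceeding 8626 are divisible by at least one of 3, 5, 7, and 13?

Using inclusion–exclusion:
2875 + 1725 + 1232 + 663 − 575 − 410 − 221 − 246 − 132 − 94 + 82 + 44 + 31 + 18 − 6 = 4986

4986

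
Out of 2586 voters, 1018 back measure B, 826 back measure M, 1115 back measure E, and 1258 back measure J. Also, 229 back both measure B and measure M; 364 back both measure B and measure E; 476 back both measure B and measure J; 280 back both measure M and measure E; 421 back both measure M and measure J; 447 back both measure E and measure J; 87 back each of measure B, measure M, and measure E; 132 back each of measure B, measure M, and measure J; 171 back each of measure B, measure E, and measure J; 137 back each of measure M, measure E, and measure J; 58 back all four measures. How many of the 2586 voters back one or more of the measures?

Inclusion–exclusion gives
|union| = 1018 + 826 + 1115 + 1258 − 229 − 364 − 476 − 280 − 421 − 447 + 87 + 132 + 171 + 137 − 58 = 2469

2469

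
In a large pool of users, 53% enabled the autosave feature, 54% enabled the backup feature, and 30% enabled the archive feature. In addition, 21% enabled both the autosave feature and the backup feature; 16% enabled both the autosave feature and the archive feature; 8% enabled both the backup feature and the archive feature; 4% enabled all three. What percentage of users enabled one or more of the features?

96%

By inclusion-exclusion,
P(at least one) = 53 + 54 + 30 − 21 − 16 − 8 + 4 = 96%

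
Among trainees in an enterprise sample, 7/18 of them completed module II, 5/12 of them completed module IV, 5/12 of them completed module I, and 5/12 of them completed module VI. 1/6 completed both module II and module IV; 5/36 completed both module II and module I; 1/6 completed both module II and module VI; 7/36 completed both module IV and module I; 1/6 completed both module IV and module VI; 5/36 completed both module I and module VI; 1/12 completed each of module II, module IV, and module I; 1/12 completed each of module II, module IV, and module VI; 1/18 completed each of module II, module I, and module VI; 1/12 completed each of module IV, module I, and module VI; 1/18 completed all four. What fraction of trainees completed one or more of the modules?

Apply inclusion-exclusion:
P(union) = 7/18 + 5/12 + 5/12 + 5/12 − 1/6 − 5/36 − 1/6 − 7/36 − 1/6 − 5/36 + 1/12 + 1/12 + 1/18 + 1/12 − 1/18 = 11/12

11/12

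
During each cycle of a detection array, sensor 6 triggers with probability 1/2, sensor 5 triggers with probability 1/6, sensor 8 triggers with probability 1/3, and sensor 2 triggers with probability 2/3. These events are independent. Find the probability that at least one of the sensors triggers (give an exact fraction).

49/54

P(none) = (1 − 1/2) × (1 − 1/6) × (1 − 1/3) × (1 − 2/3) = 1/2 × 5/6 × 2/3 × 1/3 = 5/54
P(at least one) = 1 − 5/54 = 49/54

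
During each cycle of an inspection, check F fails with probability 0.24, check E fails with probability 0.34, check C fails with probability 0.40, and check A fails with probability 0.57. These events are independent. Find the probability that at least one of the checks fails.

0.8705872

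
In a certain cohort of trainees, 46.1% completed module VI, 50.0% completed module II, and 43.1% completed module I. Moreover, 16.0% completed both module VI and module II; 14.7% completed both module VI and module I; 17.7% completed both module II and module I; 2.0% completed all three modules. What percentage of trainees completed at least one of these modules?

92.8%

Inclusion–exclusion gives
P(union) = 46.1 + 50.0 + 43.1 − 16.0 − 14.7 − 17.7 + 2.0 = 92.8%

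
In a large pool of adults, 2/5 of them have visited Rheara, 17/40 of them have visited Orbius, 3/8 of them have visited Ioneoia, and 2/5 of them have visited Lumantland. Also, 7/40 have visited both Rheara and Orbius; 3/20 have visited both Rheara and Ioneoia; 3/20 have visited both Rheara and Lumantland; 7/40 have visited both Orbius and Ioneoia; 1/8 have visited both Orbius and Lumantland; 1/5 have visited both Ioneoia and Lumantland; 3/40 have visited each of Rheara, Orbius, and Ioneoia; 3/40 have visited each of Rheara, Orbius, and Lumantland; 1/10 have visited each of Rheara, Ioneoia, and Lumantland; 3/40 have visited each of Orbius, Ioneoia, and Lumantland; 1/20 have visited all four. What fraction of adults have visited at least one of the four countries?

Inclusion–exclusion gives
P(at least one) = 2/5 + 17/40 + 3/8 + 2/5 − 7/40 − 3/20 − 3/20 − 7/40 − 1/8 − 1/5 + 3/40 + 3/40 + 1/10 + 3/40 − 1/20 = 9/10

9/10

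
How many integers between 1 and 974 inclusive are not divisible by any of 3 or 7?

557

Apply inclusion-exclusion:
⌊974/3⌋ + ⌊974/7⌋ − ⌊974/21⌋ = 324 + 139 − 46 = 417
974 − 417 = 557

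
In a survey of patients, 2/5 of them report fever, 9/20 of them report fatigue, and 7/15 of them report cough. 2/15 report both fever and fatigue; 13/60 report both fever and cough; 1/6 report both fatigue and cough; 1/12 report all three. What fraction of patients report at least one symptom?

53/60

Inclusion–exclusion gives
P(at least one) = 2/5 + 9/20 + 7/15 − 2/15 − 13/60 − 1/6 + 1/12 = 53/60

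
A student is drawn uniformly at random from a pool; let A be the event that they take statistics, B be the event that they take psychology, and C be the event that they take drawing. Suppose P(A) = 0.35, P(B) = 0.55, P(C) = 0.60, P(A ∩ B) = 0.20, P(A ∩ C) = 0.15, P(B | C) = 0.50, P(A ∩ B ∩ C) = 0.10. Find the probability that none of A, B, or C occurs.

0.05

P(B ∩ C) = P(C)·P(B|C) = 0.60 × 0.50 = 0.30
Using inclusion–exclusion:
P(A ∪ B ∪ C) = 0.35 + 0.55 + 0.60 − 0.20 − 0.15 − 0.30 + 0.10 = 0.95
P(none) = 1 − 0.95 = 0.05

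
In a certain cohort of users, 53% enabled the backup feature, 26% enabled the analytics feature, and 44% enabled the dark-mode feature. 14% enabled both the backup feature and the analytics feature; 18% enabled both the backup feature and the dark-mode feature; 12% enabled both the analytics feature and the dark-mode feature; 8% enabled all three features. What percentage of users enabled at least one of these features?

87%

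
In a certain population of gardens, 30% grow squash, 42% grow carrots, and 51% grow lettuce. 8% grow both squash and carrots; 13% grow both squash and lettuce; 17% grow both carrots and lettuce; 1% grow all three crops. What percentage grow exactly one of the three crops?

By inclusion–exclusion (exactly-one form):
P(exactly one) = 30 + 42 + 51 − 2·8 − 2·13 − 2·17 + 3·1 = 50%

50%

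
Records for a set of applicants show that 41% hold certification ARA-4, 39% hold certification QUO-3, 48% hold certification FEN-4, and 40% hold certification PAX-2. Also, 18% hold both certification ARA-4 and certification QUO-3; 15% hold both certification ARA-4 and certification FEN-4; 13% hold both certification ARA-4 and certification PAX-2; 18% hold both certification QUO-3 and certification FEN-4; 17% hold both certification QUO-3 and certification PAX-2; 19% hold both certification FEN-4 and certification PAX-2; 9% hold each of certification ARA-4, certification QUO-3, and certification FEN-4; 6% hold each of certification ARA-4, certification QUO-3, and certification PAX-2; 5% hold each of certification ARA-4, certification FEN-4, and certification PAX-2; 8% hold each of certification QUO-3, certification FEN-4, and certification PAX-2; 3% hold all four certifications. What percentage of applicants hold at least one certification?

P(union) = 41 + 39 + 48 + 40 − 18 − 15 − 13 − 18 − 17 − 19 + 9 + 6 + 5 + 8 − 3 = 93%

93%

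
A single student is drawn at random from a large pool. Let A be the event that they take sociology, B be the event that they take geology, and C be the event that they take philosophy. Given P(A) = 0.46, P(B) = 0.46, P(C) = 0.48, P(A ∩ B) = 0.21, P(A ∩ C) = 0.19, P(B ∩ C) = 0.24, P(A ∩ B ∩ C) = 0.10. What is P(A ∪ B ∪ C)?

P(A ∪ B ∪ C) = 0.46 + 0.46 + 0.48 − 0.21 − 0.19 − 0.24 + 0.10 = 0.86

0.86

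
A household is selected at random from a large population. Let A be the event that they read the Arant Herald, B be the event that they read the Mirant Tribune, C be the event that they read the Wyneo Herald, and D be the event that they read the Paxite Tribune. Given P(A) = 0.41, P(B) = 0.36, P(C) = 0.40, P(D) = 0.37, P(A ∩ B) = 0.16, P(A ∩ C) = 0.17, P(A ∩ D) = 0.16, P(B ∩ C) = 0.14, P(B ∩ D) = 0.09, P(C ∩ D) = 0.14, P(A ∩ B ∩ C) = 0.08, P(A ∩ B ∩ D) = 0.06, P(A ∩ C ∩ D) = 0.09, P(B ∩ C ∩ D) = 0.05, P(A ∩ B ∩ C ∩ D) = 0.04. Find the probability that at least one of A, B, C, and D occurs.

0.92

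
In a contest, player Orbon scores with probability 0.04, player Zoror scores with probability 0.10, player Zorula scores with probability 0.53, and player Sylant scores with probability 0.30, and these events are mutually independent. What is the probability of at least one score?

0.715744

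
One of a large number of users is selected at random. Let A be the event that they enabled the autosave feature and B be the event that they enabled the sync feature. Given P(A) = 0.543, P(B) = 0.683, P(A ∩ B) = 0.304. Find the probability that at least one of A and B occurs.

0.922

P(A ∪ B) = 0.543 + 0.683 − 0.304 = 0.922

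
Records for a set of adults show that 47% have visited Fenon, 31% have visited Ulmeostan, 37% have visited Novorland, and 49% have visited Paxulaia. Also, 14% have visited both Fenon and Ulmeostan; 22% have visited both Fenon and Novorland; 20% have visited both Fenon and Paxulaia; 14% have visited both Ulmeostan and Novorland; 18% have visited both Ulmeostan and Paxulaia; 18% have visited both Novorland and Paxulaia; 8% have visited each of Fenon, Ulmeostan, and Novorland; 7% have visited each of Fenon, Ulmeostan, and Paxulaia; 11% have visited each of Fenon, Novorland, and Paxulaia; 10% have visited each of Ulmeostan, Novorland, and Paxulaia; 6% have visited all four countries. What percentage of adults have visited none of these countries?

12%

Using inclusion–exclusion:
P(≥1) = 47 + 31 + 37 + 49 − 14 − 22 − 20 − 14 − 18 − 18 + 8 + 7 + 11 + 10 − 6 = 88%
P(none) = 100% − 88% = 12%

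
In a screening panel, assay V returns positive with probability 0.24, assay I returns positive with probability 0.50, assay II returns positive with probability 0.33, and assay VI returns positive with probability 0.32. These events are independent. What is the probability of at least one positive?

0.826872

P(none) = (1 − 0.24) × (1 − 0.50) × (1 − 0.33) × (1 − 0.32) = 0.76 × 0.50 × 0.67 × 0.68 = 0.173128
P(at least one) = 1 − 0.173128 = 0.826872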